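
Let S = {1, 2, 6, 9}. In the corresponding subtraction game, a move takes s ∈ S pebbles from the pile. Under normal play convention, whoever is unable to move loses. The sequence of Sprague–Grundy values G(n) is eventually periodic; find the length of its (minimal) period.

7

G(0) = 0
G(1) = mex{0} = 1
G(2) = mex{1,0} = 2
G(3) = mex{2,1} = 0
G(4) = mex{0,2} = 1
G(5) = mex{1,0} = 2
G(6) = mex{2,1,0} = 3
G(7) = mex{3,2,1} = 0
G(8) = mex{0,3,2} = 1
G(9) = mex{1,0,0,0} = 2
G(10) = mex{2,1,1,1} = 0
G(11) = mex{0,2,2,2} = 1
G(12) = mex{1,0,3,0} = 2
G(13) = mex{2,1,0,1} = 3
G(14) = mex{3,2,1,2} = 0
G(15) = mex{0,3,2,3} = 1
G(16) = mex{1,0,0,0} = 2
G(17) = mex{2,1,1,1} = 0
G(n+7) = G(n) holds for n = 0,…,8 (a full window of length max(S) = 9), so the sequence is purely periodic with period 7.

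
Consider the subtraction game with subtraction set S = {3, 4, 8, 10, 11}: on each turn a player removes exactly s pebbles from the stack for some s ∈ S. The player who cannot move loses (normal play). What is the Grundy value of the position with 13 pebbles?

2

n :  0  1  2  3  4  5  6  7  8  9 10 11 12 13
G :  0  0  0  1  1  1  2  0  2  3  1  3  4  2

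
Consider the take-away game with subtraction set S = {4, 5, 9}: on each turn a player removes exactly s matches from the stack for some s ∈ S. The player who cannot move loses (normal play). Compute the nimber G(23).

2

n :  0  1  2  3  4  5  6  7  8  9 10 11 12 13 14 15 16 17 18 19 20 21 22 23
G :  0  0  0  0  1  1  1  1  2  2  2  2  3  0  0  0  0  1  1  1  1  2  2  2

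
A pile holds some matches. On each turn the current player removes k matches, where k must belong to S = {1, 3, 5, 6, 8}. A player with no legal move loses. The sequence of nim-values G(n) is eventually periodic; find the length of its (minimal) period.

11

n :  0  1  2  3  4  5  6  7  8  9 10 11 12 13 14 15 16 17 18 19 20 21 22 23
G :  0  1  0  1  0  1  2  3  2  3  2  0  1  0  1  0  1  2  3  2  3  2  0  1
G(n+11) = G(n) holds for n = 0,…,7 (a full window of length max(S) = 8), so the sequence is purely periodic with period 11.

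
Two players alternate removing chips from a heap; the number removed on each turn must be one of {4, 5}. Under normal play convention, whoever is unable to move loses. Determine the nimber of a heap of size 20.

G(0) = 0
G(1) = mex{} = 0
G(2) = mex{} = 0
G(3) = mex{} = 0
G(4) = mex{0} = 1
G(5) = mex{0,0} = 1
G(6) = mex{0,0} = 1
G(7) = mex{0,0} = 1
G(8) = mex{1,0} = 2
G(9) = mex{1,1} = 0
G(10) = mex{1,1} = 0
G(11) = mex{1,1} = 0
G(12) = mex{2,1} = 0
G(13) = mex{0,2} = 1
G(14) = mex{0,0} = 1
G(15) = mex{0,0} = 1
G(16) = mex{0,0} = 1
G(17) = mex{1,0} = 2
G(18) = mex{1,1} = 0
G(19) = mex{1,1} = 0
G(20) = mex{1,1} = 0

0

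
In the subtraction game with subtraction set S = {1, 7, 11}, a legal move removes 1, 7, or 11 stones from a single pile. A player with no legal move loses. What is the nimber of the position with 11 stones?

1

n :  0  1  2  3  4  5  6  7  8  9 10 11
G :  0  1  0  1  0  1  0  1  0  1  0  1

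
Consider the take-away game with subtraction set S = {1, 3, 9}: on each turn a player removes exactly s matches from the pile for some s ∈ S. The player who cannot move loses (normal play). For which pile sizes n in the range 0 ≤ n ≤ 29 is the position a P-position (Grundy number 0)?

0, 2, 4, 6, 8, 10, 12, 14, 16, 18, 20, 22, 24, 26, 28

n :  0  1  2  3  4  5  6  7  8  9 10 11 12 13 14 15 16 17 18 19 20 21 22 23 24 25 26 27 28 29
G :  0  1  0  1  0  1  0  1  0  1  0  1  0  1  0  1  0  1  0  1  0  1  0  1  0  1  0  1  0  1
P-positions are exactly the n with G(n) = 0.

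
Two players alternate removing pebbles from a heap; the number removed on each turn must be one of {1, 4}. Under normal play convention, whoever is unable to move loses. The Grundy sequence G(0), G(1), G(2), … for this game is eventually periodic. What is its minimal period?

n :  0  1  2  3  4  5  6  7  8  9 10 11 12 13 14
G :  0  1  0  1  2  0  1  0  1  2  0  1  0  1  2
G(n+5) = G(n) holds for n = 0,…,3 (a full window of length max(S) = 4), so the sequence is purely periodic with period 5.

5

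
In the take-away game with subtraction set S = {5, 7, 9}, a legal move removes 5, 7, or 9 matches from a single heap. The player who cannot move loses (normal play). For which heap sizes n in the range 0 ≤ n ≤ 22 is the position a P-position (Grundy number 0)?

0, 1, 2, 3, 4, 14, 15, 16, 17, 18

G(0) = 0
G(1) = mex{} = 0
G(2) = mex{} = 0
G(3) = mex{} = 0
G(4) = mex{} = 0
G(5) = mex{0} = 1
G(6) = mex{0} = 1
G(7) = mex{0,0} = 1
G(8) = mex{0,0} = 1
G(9) = mex{0,0,0} = 1
G(10) = mex{1,0,0} = 2
G(11) = mex{1,0,0} = 2
G(12) = mex{1,1,0} = 2
G(13) = mex{1,1,0} = 2
G(14) = mex{1,1,1} = 0
G(15) = mex{2,1,1} = 0
G(16) = mex{2,1,1} = 0
G(17) = mex{2,2,1} = 0
G(18) = mex{2,2,1} = 0
G(19) = mex{0,2,2} = 1
G(20) = mex{0,2,2} = 1
G(21) = mex{0,0,2} = 1
G(22) = mex{0,0,2} = 1
P-positions are exactly the n with G(n) = 0.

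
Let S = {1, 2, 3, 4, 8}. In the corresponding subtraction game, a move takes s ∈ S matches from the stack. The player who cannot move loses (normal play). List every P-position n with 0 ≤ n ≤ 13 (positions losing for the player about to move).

0, 5, 10

G(0) = 0
G(1) = mex{0} = 1
G(2) = mex{1,0} = 2
G(3) = mex{2,1,0} = 3
G(4) = mex{3,2,1,0} = 4
G(5) = mex{4,3,2,1} = 0
G(6) = mex{0,4,3,2} = 1
G(7) = mex{1,0,4,3} = 2
G(8) = mex{2,1,0,4,0} = 3
G(9) = mex{3,2,1,0,1} = 4
G(10) = mex{4,3,2,1,2} = 0
G(11) = mex{0,4,3,2,3} = 1
G(12) = mex{1,0,4,3,4} = 2
G(13) = mex{2,1,0,4,0} = 3
P-positions are exactly the n with G(n) = 0.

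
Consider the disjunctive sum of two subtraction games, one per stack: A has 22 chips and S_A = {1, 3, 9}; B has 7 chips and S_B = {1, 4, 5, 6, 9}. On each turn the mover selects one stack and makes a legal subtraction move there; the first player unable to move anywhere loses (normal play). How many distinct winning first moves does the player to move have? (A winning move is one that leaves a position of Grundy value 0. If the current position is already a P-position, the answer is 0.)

Stack A, S = {1, 3, 9}:
G(0) = 0
G(1) = mex{0} = 1
G(2) = mex{1} = 0
G(3) = mex{0,0} = 1
G(4) = mex{1,1} = 0
G(5) = mex{0,0} = 1
G(6) = mex{1,1} = 0
G(7) = mex{0,0} = 1
G(8) = mex{1,1} = 0
G(9) = mex{0,0,0} = 1
G(10) = mex{1,1,1} = 0
G(11) = mex{0,0,0} = 1
G(12) = mex{1,1,1} = 0
G(13) = mex{0,0,0} = 1
G(14) = mex{1,1,1} = 0
G(15) = mex{0,0,0} = 1
G(16) = mex{1,1,1} = 0
G(17) = mex{0,0,0} = 1
G(18) = mex{1,1,1} = 0
G(19) = mex{0,0,0} = 1
G(20) = mex{1,1,1} = 0
G(21) = mex{0,0,0} = 1
G(22) = mex{1,1,1} = 0
G_A(22) = 0.
Stack B, S = {1, 4, 5, 6, 9}:
G(0) = 0
G(1) = mex{0} = 1
G(2) = mex{1} = 0
G(3) = mex{0} = 1
G(4) = mex{1,0} = 2
G(5) = mex{2,1,0} = 3
G(6) = mex{3,0,1,0} = 2
G(7) = mex{2,1,0,1} = 3
G_B(7) = 3.
Combined Grundy value = 0 ⊕ 3 = 3.
A winning move leaves total XOR = 0, i.e. changes one component's Grundy value g to g ⊕ X where X is the current total.
Stack A: need g' = 0⊕3 = 3. Options: 22−1→G=1, 22−3→G=1, 22−9→G=1. Hits: 0.
Stack B: need g' = 3⊕3 = 0. Options: 7−1→G=2, 7−4→G=1, 7−5→G=0, 7−6→G=1. Hits: 1.

1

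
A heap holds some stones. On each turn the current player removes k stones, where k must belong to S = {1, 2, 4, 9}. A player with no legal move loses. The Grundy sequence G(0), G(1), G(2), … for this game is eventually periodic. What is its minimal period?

11

G(0) = 0
G(1) = mex{0} = 1
G(2) = mex{1,0} = 2
G(3) = mex{2,1} = 0
G(4) = mex{0,2,0} = 1
G(5) = mex{1,0,1} = 2
G(6) = mex{2,1,2} = 0
G(7) = mex{0,2,0} = 1
G(8) = mex{1,0,1} = 2
G(9) = mex{2,1,2,0} = 3
G(10) = mex{3,2,0,1} = 4
G(11) = mex{4,3,1,2} = 0
G(12) = mex{0,4,2,0} = 1
G(13) = mex{1,0,3,1} = 2
G(14) = mex{2,1,4,2} = 0
G(15) = mex{0,2,0,0} = 1
G(16) = mex{1,0,1,1} = 2
G(17) = mex{2,1,2,2} = 0
G(18) = mex{0,2,0,3} = 1
G(19) = mex{1,0,1,4} = 2
G(20) = mex{2,1,2,0} = 3
G(21) = mex{3,2,0,1} = 4
G(22) = mex{4,3,1,2} = 0
G(23) = mex{0,4,2,0} = 1
G(n+11) = G(n) holds for n = 0,…,8 (a full window of length max(S) = 9), so the sequence is purely periodic with period 11.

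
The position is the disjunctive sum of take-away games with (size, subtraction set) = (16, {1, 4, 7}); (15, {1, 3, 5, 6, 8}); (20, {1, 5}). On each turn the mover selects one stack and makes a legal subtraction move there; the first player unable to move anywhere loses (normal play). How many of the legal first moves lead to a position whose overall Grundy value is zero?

0

Stack A, S = {1, 4, 7}:
G(0) = 0
G(1) = mex{0} = 1
G(2) = mex{1} = 0
G(3) = mex{0} = 1
G(4) = mex{1,0} = 2
G(5) = mex{2,1} = 0
G(6) = mex{0,0} = 1
G(7) = mex{1,1,0} = 2
G(8) = mex{2,2,1} = 0
G(9) = mex{0,0,0} = 1
G(10) = mex{1,1,1} = 0
G(11) = mex{0,2,2} = 1
G(12) = mex{1,0,0} = 2
G(13) = mex{2,1,1} = 0
G(14) = mex{0,0,2} = 1
G(15) = mex{1,1,0} = 2
G(16) = mex{2,2,1} = 0
G_A(16) = 0.
Stack B, S = {1, 3, 5, 6, 8}:
G(0) = 0
G(1) = mex{0} = 1
G(2) = mex{1} = 0
G(3) = mex{0,0} = 1
G(4) = mex{1,1} = 0
G(5) = mex{0,0,0} = 1
G(6) = mex{1,1,1,0} = 2
G(7) = mex{2,0,0,1} = 3
G(8) = mex{3,1,1,0,0} = 2
G(9) = mex{2,2,0,1,1} = 3
G(10) = mex{3,3,1,0,0} = 2
G(11) = mex{2,2,2,1,1} = 0
G(12) = mex{0,3,3,2,0} = 1
G(13) = mex{1,2,2,3,1} = 0
G(14) = mex{0,0,3,2,2} = 1
G(15) = mex{1,1,2,3,3} = 0
G_B(15) = 0.
Stack C, S = {1, 5}:
n :  0  1  2  3  4  5  6  7  8  9 10 11 12 13 14 15 16 17 18 19 20
G :  0  1  0  1  0  1  0  1  0  1  0  1  0  1  0  1  0  1  0  1  0
G_C(20) = 0.
Combined Grundy value = 0 ⊕ 0 ⊕ 0 = 0.
A winning move leaves total XOR = 0, i.e. changes one component's Grundy value g to g ⊕ X where X is the current total.
Stack A: target g' = 0⊕0 = 0, but every legal move changes the Grundy value (mex property), so 0 moves.
Stack B: target g' = 0⊕0 = 0, but every legal move changes the Grundy value (mex property), so 0 moves.
Stack C: target g' = 0⊕0 = 0, but every legal move changes the Grundy value (mex property), so 0 moves.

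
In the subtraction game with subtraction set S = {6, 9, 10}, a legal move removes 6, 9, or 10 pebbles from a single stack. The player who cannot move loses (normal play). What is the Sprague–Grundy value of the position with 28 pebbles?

n :  0  1  2  3  4  5  6  7  8  9 10 11 12 13 14 15 16 17 18 19 20 21 22 23 24 25 26 27 28
G :  0  0  0  0  0  0  1  1  1  1  1  1  2  2  2  2  0  0  0  0  0  0  1  1  1  1  1  1  2

2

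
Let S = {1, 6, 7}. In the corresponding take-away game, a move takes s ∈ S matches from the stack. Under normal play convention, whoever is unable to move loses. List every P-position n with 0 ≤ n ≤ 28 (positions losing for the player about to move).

0, 2, 4, 12, 14, 16, 24, 26, 28

n :  0  1  2  3  4  5  6  7  8  9 10 11 12 13 14 15 16 17 18 19 20 21 22 23 24 25 26 27 28
G :  0  1  0  1  0  1  2  3  2  3  2  3  0  1  0  1  0  1  2  3  2  3  2  3  0  1  0  1  0
P-positions are exactly the n with G(n) = 0.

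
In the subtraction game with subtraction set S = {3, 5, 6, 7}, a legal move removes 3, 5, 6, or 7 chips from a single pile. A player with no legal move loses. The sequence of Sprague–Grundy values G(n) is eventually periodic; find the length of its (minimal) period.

n :  0  1  2  3  4  5  6  7  8  9 10 11 12 13 14 15 16 17 18 19 20 21
G :  0  0  0  1  1  1  2  2  2  3  0  0  0  1  1  1  2  2  2  3  0  0
G(n+10) = G(n) holds for n = 0,…,6 (a full window of length max(S) = 7), so the sequence is purely periodic with period 10.

10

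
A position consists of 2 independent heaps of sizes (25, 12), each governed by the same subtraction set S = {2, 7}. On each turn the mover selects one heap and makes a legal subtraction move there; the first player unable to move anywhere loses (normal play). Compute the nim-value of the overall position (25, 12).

All heaps use S = {2, 7}:
G(0) = 0
G(1) = mex{} = 0
G(2) = mex{0} = 1
G(3) = mex{0} = 1
G(4) = mex{1} = 0
G(5) = mex{1} = 0
G(6) = mex{0} = 1
G(7) = mex{0,0} = 1
G(8) = mex{1,0} = 2
G(9) = mex{1,1} = 0
G(10) = mex{2,1} = 0
G(11) = mex{0,0} = 1
G(12) = mex{0,0} = 1
G(13) = mex{1,1} = 0
G(14) = mex{1,1} = 0
G(15) = mex{0,2} = 1
G(16) = mex{0,0} = 1
G(17) = mex{1,0} = 2
G(18) = mex{1,1} = 0
G(19) = mex{2,1} = 0
G(20) = mex{0,0} = 1
G(21) = mex{0,0} = 1
G(22) = mex{1,1} = 0
G(23) = mex{1,1} = 0
G(24) = mex{0,2} = 1
G(25) = mex{0,0} = 1
Heap A: G(25) = 1.
Heap B: G(12) = 1.
Combined Grundy value = 1 ⊕ 1 = 0.

0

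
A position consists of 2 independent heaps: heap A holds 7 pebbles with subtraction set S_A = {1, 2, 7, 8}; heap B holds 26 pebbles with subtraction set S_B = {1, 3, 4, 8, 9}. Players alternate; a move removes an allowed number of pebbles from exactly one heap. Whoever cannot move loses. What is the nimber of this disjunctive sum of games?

1

Heap A, S = {1, 2, 7, 8}:
G(0) = 0
G(1) = mex{0} = 1
G(2) = mex{1,0} = 2
G(3) = mex{2,1} = 0
G(4) = mex{0,2} = 1
G(5) = mex{1,0} = 2
G(6) = mex{2,1} = 0
G(7) = mex{0,2,0} = 1
G_A(7) = 1.
Heap B, S = {1, 3, 4, 8, 9}:
G(0) = 0
G(1) = mex{0} = 1
G(2) = mex{1} = 0
G(3) = mex{0,0} = 1
G(4) = mex{1,1,0} = 2
G(5) = mex{2,0,1} = 3
G(6) = mex{3,1,0} = 2
G(7) = mex{2,2,1} = 0
G(8) = mex{0,3,2,0} = 1
G(9) = mex{1,2,3,1,0} = 4
G(10) = mex{4,0,2,0,1} = 3
G(11) = mex{3,1,0,1,0} = 2
G(12) = mex{2,4,1,2,1} = 0
G(13) = mex{0,3,4,3,2} = 1
G(14) = mex{1,2,3,2,3} = 0
G(15) = mex{0,0,2,0,2} = 1
G(16) = mex{1,1,0,1,0} = 2
G(17) = mex{2,0,1,4,1} = 3
G(18) = mex{3,1,0,3,4} = 2
G(19) = mex{2,2,1,2,3} = 0
G(20) = mex{0,3,2,0,2} = 1
G(21) = mex{1,2,3,1,0} = 4
G(22) = mex{4,0,2,0,1} = 3
G(23) = mex{3,1,0,1,0} = 2
G(24) = mex{2,4,1,2,1} = 0
G(25) = mex{0,3,4,3,2} = 1
G(26) = mex{1,2,3,2,3} = 0
G_B(26) = 0.
Combined Grundy value = 1 ⊕ 0 = 1.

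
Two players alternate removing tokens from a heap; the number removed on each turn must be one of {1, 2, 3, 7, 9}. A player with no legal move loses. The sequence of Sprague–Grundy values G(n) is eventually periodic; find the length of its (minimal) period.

n :  0  1  2  3  4  5  6  7  8  9 10 11 12 13 14
G :  0  1  2  3  0  1  2  3  0  1  2  3  0  1  2
G(n+4) = G(n) holds for n = 0,…,8 (a full window of length max(S) = 9), so the sequence is purely periodic with period 4.

4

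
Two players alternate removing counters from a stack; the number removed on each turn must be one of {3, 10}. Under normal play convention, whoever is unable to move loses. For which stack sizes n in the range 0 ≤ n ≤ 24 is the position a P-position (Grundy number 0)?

0, 1, 2, 6, 7, 8, 13, 14, 15, 19, 20, 21

G(0) = 0
G(1) = mex{} = 0
G(2) = mex{} = 0
G(3) = mex{0} = 1
G(4) = mex{0} = 1
G(5) = mex{0} = 1
G(6) = mex{1} = 0
G(7) = mex{1} = 0
G(8) = mex{1} = 0
G(9) = mex{0} = 1
G(10) = mex{0,0} = 1
G(11) = mex{0,0} = 1
G(12) = mex{1,0} = 2
G(13) = mex{1,1} = 0
G(14) = mex{1,1} = 0
G(15) = mex{2,1} = 0
G(16) = mex{0,0} = 1
G(17) = mex{0,0} = 1
G(18) = mex{0,0} = 1
G(19) = mex{1,1} = 0
G(20) = mex{1,1} = 0
G(21) = mex{1,1} = 0
G(22) = mex{0,2} = 1
G(23) = mex{0,0} = 1
G(24) = mex{0,0} = 1
P-positions are exactly the n with G(n) = 0.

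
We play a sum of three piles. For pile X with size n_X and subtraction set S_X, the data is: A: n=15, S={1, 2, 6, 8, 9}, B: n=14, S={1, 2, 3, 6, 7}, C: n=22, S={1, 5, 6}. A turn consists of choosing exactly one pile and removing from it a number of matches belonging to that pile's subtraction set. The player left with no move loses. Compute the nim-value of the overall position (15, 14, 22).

Pile A, S = {1, 2, 6, 8, 9}:
G(0) = 0
G(1) = mex{0} = 1
G(2) = mex{1,0} = 2
G(3) = mex{2,1} = 0
G(4) = mex{0,2} = 1
G(5) = mex{1,0} = 2
G(6) = mex{2,1,0} = 3
G(7) = mex{3,2,1} = 0
G(8) = mex{0,3,2,0} = 1
G(9) = mex{1,0,0,1,0} = 2
G(10) = mex{2,1,1,2,1} = 0
G(11) = mex{0,2,2,0,2} = 1
G(12) = mex{1,0,3,1,0} = 2
G(13) = mex{2,1,0,2,1} = 3
G(14) = mex{3,2,1,3,2} = 0
G(15) = mex{0,3,2,0,3} = 1
G_A(15) = 1.
Pile B, S = {1, 2, 3, 6, 7}:
G(0) = 0
G(1) = mex{0} = 1
G(2) = mex{1,0} = 2
G(3) = mex{2,1,0} = 3
G(4) = mex{3,2,1} = 0
G(5) = mex{0,3,2} = 1
G(6) = mex{1,0,3,0} = 2
G(7) = mex{2,1,0,1,0} = 3
G(8) = mex{3,2,1,2,1} = 0
G(9) = mex{0,3,2,3,2} = 1
G(10) = mex{1,0,3,0,3} = 2
G(11) = mex{2,1,0,1,0} = 3
G(12) = mex{3,2,1,2,1} = 0
G(13) = mex{0,3,2,3,2} = 1
G(14) = mex{1,0,3,0,3} = 2
G_B(14) = 2.
Pile C, S = {1, 5, 6}:
n :  0  1  2  3  4  5  6  7  8  9 10 11 12 13 14 15 16 17 18 19 20 21 22
G :  0  1  0  1  0  1  2  3  2  3  2  0  1  0  1  0  1  2  3  2  3  2  0
G_C(22) = 0.
Combined Grundy value = 1 ⊕ 2 ⊕ 0 = 3.

3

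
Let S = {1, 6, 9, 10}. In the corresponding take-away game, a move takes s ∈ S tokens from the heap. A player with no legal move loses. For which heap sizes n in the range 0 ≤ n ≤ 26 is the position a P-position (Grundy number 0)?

0, 2, 4, 7, 15, 18, 20, 22

n :  0  1  2  3  4  5  6  7  8  9 10 11 12 13 14 15 16 17 18 19 20 21 22 23 24 25 26
G :  0  1  0  1  0  1  2  0  1  2  3  2  3  2  3  0  1  3  0  1  0  1  0  1  2  3  2
P-positions are exactly the n with G(n) = 0.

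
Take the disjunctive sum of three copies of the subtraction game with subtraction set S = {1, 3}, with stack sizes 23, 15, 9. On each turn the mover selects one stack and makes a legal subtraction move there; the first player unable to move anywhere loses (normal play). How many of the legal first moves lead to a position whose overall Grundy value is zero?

All stacks use S = {1, 3}:
G(0) = 0
G(1) = mex{0} = 1
G(2) = mex{1} = 0
G(3) = mex{0,0} = 1
G(4) = mex{1,1} = 0
G(5) = mex{0,0} = 1
G(6) = mex{1,1} = 0
G(7) = mex{0,0} = 1
G(8) = mex{1,1} = 0
G(9) = mex{0,0} = 1
G(10) = mex{1,1} = 0
G(11) = mex{0,0} = 1
G(12) = mex{1,1} = 0
G(13) = mex{0,0} = 1
G(14) = mex{1,1} = 0
G(15) = mex{0,0} = 1
G(16) = mex{1,1} = 0
G(17) = mex{0,0} = 1
G(18) = mex{1,1} = 0
G(19) = mex{0,0} = 1
G(20) = mex{1,1} = 0
G(21) = mex{0,0} = 1
G(22) = mex{1,1} = 0
G(23) = mex{0,0} = 1
Stack A: G(23) = 1.
Stack B: G(15) = 1.
Stack C: G(9) = 1.
Combined Grundy value = 1 ⊕ 1 ⊕ 1 = 1.
A winning move leaves total XOR = 0, i.e. changes one component's Grundy value g to g ⊕ X where X is the current total.
Stack A: need g' = 1⊕1 = 0. Options: 23−1→G=0, 23−3→G=0. Hits: 2.
Stack B: need g' = 1⊕1 = 0. Options: 15−1→G=0, 15−3→G=0. Hits: 2.
Stack C: need g' = 1⊕1 = 0. Options: 9−1→G=0, 9−3→G=0. Hits: 2.

6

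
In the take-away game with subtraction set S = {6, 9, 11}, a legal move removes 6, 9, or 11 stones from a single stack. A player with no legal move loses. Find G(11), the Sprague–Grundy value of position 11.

1

n :  0  1  2  3  4  5  6  7  8  9 10 11
G :  0  0  0  0  0  0  1  1  1  1  1  1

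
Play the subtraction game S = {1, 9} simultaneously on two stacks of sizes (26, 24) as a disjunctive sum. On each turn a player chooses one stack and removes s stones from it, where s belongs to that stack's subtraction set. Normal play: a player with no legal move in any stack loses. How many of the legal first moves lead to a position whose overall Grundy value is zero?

0

All stacks use S = {1, 9}:
n :  0  1  2  3  4  5  6  7  8  9 10 11 12 13 14 15 16 17 18 19 20 21 22 23 24 25 26
G :  0  1  0  1  0  1  0  1  0  1  0  1  0  1  0  1  0  1  0  1  0  1  0  1  0  1  0
Stack A: G(26) = 0.
Stack B: G(24) = 0.
Combined Grundy value = 0 ⊕ 0 = 0.
A winning move leaves total XOR = 0, i.e. changes one component's Grundy value g to g ⊕ X where X is the current total.
Stack A: target g' = 0⊕0 = 0, but every legal move changes the Grundy value (mex property), so 0 moves.
Stack B: target g' = 0⊕0 = 0, but every legal move changes the Grundy value (mex property), so 0 moves.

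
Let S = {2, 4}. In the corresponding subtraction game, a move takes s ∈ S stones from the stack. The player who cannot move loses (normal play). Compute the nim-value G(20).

G(0) = 0
G(1) = mex{} = 0
G(2) = mex{0} = 1
G(3) = mex{0} = 1
G(4) = mex{1,0} = 2
G(5) = mex{1,0} = 2
G(6) = mex{2,1} = 0
G(7) = mex{2,1} = 0
G(8) = mex{0,2} = 1
G(9) = mex{0,2} = 1
G(10) = mex{1,0} = 2
G(11) = mex{1,0} = 2
G(12) = mex{2,1} = 0
G(13) = mex{2,1} = 0
G(14) = mex{0,2} = 1
G(15) = mex{0,2} = 1
G(16) = mex{1,0} = 2
G(17) = mex{1,0} = 2
G(18) = mex{2,1} = 0
G(19) = mex{2,1} = 0
G(20) = mex{0,2} = 1

1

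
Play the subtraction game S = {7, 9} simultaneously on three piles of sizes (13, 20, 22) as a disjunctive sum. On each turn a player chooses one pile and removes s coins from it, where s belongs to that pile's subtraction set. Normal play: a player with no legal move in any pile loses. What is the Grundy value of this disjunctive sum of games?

All piles use S = {7, 9}:
n :  0  1  2  3  4  5  6  7  8  9 10 11 12 13 14 15 16 17 18 19 20 21 22
G :  0  0  0  0  0  0  0  1  1  1  1  1  1  1  2  2  0  0  0  0  0  0  0
Pile A: G(13) = 1.
Pile B: G(20) = 0.
Pile C: G(22) = 0.
Combined Grundy value = 1 ⊕ 0 ⊕ 0 = 1.

1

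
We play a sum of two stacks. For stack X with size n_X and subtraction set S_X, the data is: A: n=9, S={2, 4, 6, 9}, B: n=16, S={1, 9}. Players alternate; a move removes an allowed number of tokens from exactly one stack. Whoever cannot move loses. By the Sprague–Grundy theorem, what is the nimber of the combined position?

Stack A, S = {2, 4, 6, 9}:
G(0) = 0
G(1) = mex{} = 0
G(2) = mex{0} = 1
G(3) = mex{0} = 1
G(4) = mex{1,0} = 2
G(5) = mex{1,0} = 2
G(6) = mex{2,1,0} = 3
G(7) = mex{2,1,0} = 3
G(8) = mex{3,2,1} = 0
G(9) = mex{3,2,1,0} = 4
G_A(9) = 4.
Stack B, S = {1, 9}:
G(0) = 0
G(1) = mex{0} = 1
G(2) = mex{1} = 0
G(3) = mex{0} = 1
G(4) = mex{1} = 0
G(5) = mex{0} = 1
G(6) = mex{1} = 0
G(7) = mex{0} = 1
G(8) = mex{1} = 0
G(9) = mex{0,0} = 1
G(10) = mex{1,1} = 0
G(11) = mex{0,0} = 1
G(12) = mex{1,1} = 0
G(13) = mex{0,0} = 1
G(14) = mex{1,1} = 0
G(15) = mex{0,0} = 1
G(16) = mex{1,1} = 0
G_B(16) = 0.
Combined Grundy value = 4 ⊕ 0 = 4.

4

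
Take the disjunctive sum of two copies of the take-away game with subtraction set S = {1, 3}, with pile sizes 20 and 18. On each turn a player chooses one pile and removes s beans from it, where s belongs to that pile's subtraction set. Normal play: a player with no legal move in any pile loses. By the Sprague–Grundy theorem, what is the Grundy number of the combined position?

0

All piles use S = {1, 3}:
G(0) = 0
G(1) = mex{0} = 1
G(2) = mex{1} = 0
G(3) = mex{0,0} = 1
G(4) = mex{1,1} = 0
G(5) = mex{0,0} = 1
G(6) = mex{1,1} = 0
G(7) = mex{0,0} = 1
G(8) = mex{1,1} = 0
G(9) = mex{0,0} = 1
G(10) = mex{1,1} = 0
G(11) = mex{0,0} = 1
G(12) = mex{1,1} = 0
G(13) = mex{0,0} = 1
G(14) = mex{1,1} = 0
G(15) = mex{0,0} = 1
G(16) = mex{1,1} = 0
G(17) = mex{0,0} = 1
G(18) = mex{1,1} = 0
G(19) = mex{0,0} = 1
G(20) = mex{1,1} = 0
Pile A: G(20) = 0.
Pile B: G(18) = 0.
Combined Grundy value = 0 ⊕ 0 = 0.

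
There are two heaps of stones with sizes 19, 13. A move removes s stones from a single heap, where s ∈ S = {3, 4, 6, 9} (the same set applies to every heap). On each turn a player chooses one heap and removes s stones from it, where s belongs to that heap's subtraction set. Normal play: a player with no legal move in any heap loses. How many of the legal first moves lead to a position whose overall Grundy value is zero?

2

All heaps use S = {3, 4, 6, 9}:
n :  0  1  2  3  4  5  6  7  8  9 10 11 12 13 14 15 16 17 18 19
G :  0  0  0  1  1  1  2  2  2  3  3  3  0  0  0  1  1  1  2  2
Heap A: G(19) = 2.
Heap B: G(13) = 0.
Combined Grundy value = 2 ⊕ 0 = 2.
A winning move leaves total XOR = 0, i.e. changes one component's Grundy value g to g ⊕ X where X is the current total.
Heap A: need g' = 2⊕2 = 0. Options: 19−3→G=1, 19−4→G=1, 19−6→G=0, 19−9→G=3. Hits: 1.
Heap B: need g' = 0⊕2 = 2. Options: 13−3→G=3, 13−4→G=3, 13−6→G=2, 13−9→G=1. Hits: 1.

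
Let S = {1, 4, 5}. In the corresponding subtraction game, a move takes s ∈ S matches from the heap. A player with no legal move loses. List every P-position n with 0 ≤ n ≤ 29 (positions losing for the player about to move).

G(0) = 0
G(1) = mex{0} = 1
G(2) = mex{1} = 0
G(3) = mex{0} = 1
G(4) = mex{1,0} = 2
G(5) = mex{2,1,0} = 3
G(6) = mex{3,0,1} = 2
G(7) = mex{2,1,0} = 3
G(8) = mex{3,2,1} = 0
G(9) = mex{0,3,2} = 1
G(10) = mex{1,2,3} = 0
G(11) = mex{0,3,2} = 1
G(12) = mex{1,0,3} = 2
G(13) = mex{2,1,0} = 3
G(14) = mex{3,0,1} = 2
G(15) = mex{2,1,0} = 3
G(16) = mex{3,2,1} = 0
G(17) = mex{0,3,2} = 1
G(18) = mex{1,2,3} = 0
G(19) = mex{0,3,2} = 1
G(20) = mex{1,0,3} = 2
G(21) = mex{2,1,0} = 3
G(22) = mex{3,0,1} = 2
G(23) = mex{2,1,0} = 3
G(24) = mex{3,2,1} = 0
G(25) = mex{0,3,2} = 1
G(26) = mex{1,2,3} = 0
G(27) = mex{0,3,2} = 1
G(28) = mex{1,0,3} = 2
G(29) = mex{2,1,0} = 3
P-positions are exactly the n with G(n) = 0.

0, 2, 8, 10, 16, 18, 24, 26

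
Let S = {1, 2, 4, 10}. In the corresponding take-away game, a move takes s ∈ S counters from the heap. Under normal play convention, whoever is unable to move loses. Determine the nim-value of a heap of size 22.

1

n :  0  1  2  3  4  5  6  7  8  9 10 11 12 13 14 15 16 17 18 19 20 21 22
G :  0  1  2  0  1  2  0  1  2  0  1  2  0  1  2  0  1  2  0  1  2  0  1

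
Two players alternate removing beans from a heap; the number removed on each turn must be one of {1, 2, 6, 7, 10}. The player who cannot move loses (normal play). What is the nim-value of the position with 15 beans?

4

n :  0  1  2  3  4  5  6  7  8  9 10 11 12 13 14 15
G :  0  1  2  0  1  2  3  4  0  1  2  0  1  2  3  4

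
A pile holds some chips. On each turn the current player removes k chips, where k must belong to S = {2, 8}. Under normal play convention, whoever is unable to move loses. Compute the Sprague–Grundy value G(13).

1

G(0) = 0
G(1) = mex{} = 0
G(2) = mex{0} = 1
G(3) = mex{0} = 1
G(4) = mex{1} = 0
G(5) = mex{1} = 0
G(6) = mex{0} = 1
G(7) = mex{0} = 1
G(8) = mex{1,0} = 2
G(9) = mex{1,0} = 2
G(10) = mex{2,1} = 0
G(11) = mex{2,1} = 0
G(12) = mex{0,0} = 1
G(13) = mex{0,0} = 1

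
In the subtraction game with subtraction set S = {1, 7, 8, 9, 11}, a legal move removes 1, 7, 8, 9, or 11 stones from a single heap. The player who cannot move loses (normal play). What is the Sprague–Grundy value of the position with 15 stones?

n :  0  1  2  3  4  5  6  7  8  9 10 11 12 13 14 15
G :  0  1  0  1  0  1  0  1  2  3  2  3  2  3  2  3

3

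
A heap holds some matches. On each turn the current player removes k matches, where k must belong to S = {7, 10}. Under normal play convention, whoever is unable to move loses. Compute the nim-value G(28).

G(0) = 0
G(1) = mex{} = 0
G(2) = mex{} = 0
G(3) = mex{} = 0
G(4) = mex{} = 0
G(5) = mex{} = 0
G(6) = mex{} = 0
G(7) = mex{0} = 1
G(8) = mex{0} = 1
G(9) = mex{0} = 1
G(10) = mex{0,0} = 1
G(11) = mex{0,0} = 1
G(12) = mex{0,0} = 1
G(13) = mex{0,0} = 1
G(14) = mex{1,0} = 2
G(15) = mex{1,0} = 2
G(16) = mex{1,0} = 2
G(17) = mex{1,1} = 0
G(18) = mex{1,1} = 0
G(19) = mex{1,1} = 0
G(20) = mex{1,1} = 0
G(21) = mex{2,1} = 0
G(22) = mex{2,1} = 0
G(23) = mex{2,1} = 0
G(24) = mex{0,2} = 1
G(25) = mex{0,2} = 1
G(26) = mex{0,2} = 1
G(27) = mex{0,0} = 1
G(28) = mex{0,0} = 1

1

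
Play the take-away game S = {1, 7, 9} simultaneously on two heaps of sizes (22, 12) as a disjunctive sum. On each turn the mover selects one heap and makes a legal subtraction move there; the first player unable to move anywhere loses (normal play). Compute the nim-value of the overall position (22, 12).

All heaps use S = {1, 7, 9}:
G(0) = 0
G(1) = mex{0} = 1
G(2) = mex{1} = 0
G(3) = mex{0} = 1
G(4) = mex{1} = 0
G(5) = mex{0} = 1
G(6) = mex{1} = 0
G(7) = mex{0,0} = 1
G(8) = mex{1,1} = 0
G(9) = mex{0,0,0} = 1
G(10) = mex{1,1,1} = 0
G(11) = mex{0,0,0} = 1
G(12) = mex{1,1,1} = 0
G(13) = mex{0,0,0} = 1
G(14) = mex{1,1,1} = 0
G(15) = mex{0,0,0} = 1
G(16) = mex{1,1,1} = 0
G(17) = mex{0,0,0} = 1
G(18) = mex{1,1,1} = 0
G(19) = mex{0,0,0} = 1
G(20) = mex{1,1,1} = 0
G(21) = mex{0,0,0} = 1
G(22) = mex{1,1,1} = 0
Heap A: G(22) = 0.
Heap B: G(12) = 0.
Combined Grundy value = 0 ⊕ 0 = 0.

0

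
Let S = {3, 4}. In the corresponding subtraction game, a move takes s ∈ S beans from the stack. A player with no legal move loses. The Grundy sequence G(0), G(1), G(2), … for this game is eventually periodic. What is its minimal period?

7

G(0) = 0
G(1) = mex{} = 0
G(2) = mex{} = 0
G(3) = mex{0} = 1
G(4) = mex{0,0} = 1
G(5) = mex{0,0} = 1
G(6) = mex{1,0} = 2
G(7) = mex{1,1} = 0
G(8) = mex{1,1} = 0
G(9) = mex{2,1} = 0
G(10) = mex{0,2} = 1
G(11) = mex{0,0} = 1
G(12) = mex{0,0} = 1
G(13) = mex{1,0} = 2
G(14) = mex{1,1} = 0
G(15) = mex{1,1} = 0
G(n+7) = G(n) holds for n = 0,…,3 (a full window of length max(S) = 4), so the sequence is purely periodic with period 7.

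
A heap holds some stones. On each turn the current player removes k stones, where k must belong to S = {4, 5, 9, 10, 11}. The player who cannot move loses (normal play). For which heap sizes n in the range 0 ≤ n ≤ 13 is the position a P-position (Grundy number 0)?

n :  0  1  2  3  4  5  6  7  8  9 10 11 12 13
G :  0  0  0  0  1  1  1  1  2  2  2  2  3  3
P-positions are exactly the n with G(n) = 0.

0, 1, 2, 3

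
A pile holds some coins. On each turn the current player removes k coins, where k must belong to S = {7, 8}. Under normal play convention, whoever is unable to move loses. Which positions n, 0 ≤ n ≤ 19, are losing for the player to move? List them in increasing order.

G(0) = 0
G(1) = mex{} = 0
G(2) = mex{} = 0
G(3) = mex{} = 0
G(4) = mex{} = 0
G(5) = mex{} = 0
G(6) = mex{} = 0
G(7) = mex{0} = 1
G(8) = mex{0,0} = 1
G(9) = mex{0,0} = 1
G(10) = mex{0,0} = 1
G(11) = mex{0,0} = 1
G(12) = mex{0,0} = 1
G(13) = mex{0,0} = 1
G(14) = mex{1,0} = 2
G(15) = mex{1,1} = 0
G(16) = mex{1,1} = 0
G(17) = mex{1,1} = 0
G(18) = mex{1,1} = 0
G(19) = mex{1,1} = 0
P-positions are exactly the n with G(n) = 0.

0, 1, 2, 3, 4, 5, 6, 15, 16, 17, 18, 19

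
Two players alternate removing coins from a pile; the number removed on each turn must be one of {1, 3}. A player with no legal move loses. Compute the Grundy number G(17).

1

n :  0  1  2  3  4  5  6  7  8  9 10 11 12 13 14 15 16 17
G :  0  1  0  1  0  1  0  1  0  1  0  1  0  1  0  1  0  1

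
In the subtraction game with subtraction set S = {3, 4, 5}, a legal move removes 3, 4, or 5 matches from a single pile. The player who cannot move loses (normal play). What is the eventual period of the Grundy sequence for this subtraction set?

8

G(0) = 0
G(1) = mex{} = 0
G(2) = mex{} = 0
G(3) = mex{0} = 1
G(4) = mex{0,0} = 1
G(5) = mex{0,0,0} = 1
G(6) = mex{1,0,0} = 2
G(7) = mex{1,1,0} = 2
G(8) = mex{1,1,1} = 0
G(9) = mex{2,1,1} = 0
G(10) = mex{2,2,1} = 0
G(11) = mex{0,2,2} = 1
G(12) = mex{0,0,2} = 1
G(13) = mex{0,0,0} = 1
G(14) = mex{1,0,0} = 2
G(15) = mex{1,1,0} = 2
G(16) = mex{1,1,1} = 0
G(17) = mex{2,1,1} = 0
G(n+8) = G(n) holds for n = 0,…,4 (a full window of length max(S) = 5), so the sequence is purely periodic with period 8.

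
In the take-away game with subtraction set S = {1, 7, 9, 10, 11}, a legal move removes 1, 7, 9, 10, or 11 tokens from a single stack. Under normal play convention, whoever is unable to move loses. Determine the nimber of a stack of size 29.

1

G(0) = 0
G(1) = mex{0} = 1
G(2) = mex{1} = 0
G(3) = mex{0} = 1
G(4) = mex{1} = 0
G(5) = mex{0} = 1
G(6) = mex{1} = 0
G(7) = mex{0,0} = 1
G(8) = mex{1,1} = 0
G(9) = mex{0,0,0} = 1
G(10) = mex{1,1,1,0} = 2
G(11) = mex{2,0,0,1,0} = 3
G(12) = mex{3,1,1,0,1} = 2
G(13) = mex{2,0,0,1,0} = 3
G(14) = mex{3,1,1,0,1} = 2
G(15) = mex{2,0,0,1,0} = 3
G(16) = mex{3,1,1,0,1} = 2
G(17) = mex{2,2,0,1,0} = 3
G(18) = mex{3,3,1,0,1} = 2
G(19) = mex{2,2,2,1,0} = 3
G(20) = mex{3,3,3,2,1} = 0
G(21) = mex{0,2,2,3,2} = 1
G(22) = mex{1,3,3,2,3} = 0
G(23) = mex{0,2,2,3,2} = 1
G(24) = mex{1,3,3,2,3} = 0
G(25) = mex{0,2,2,3,2} = 1
G(26) = mex{1,3,3,2,3} = 0
G(27) = mex{0,0,2,3,2} = 1
G(28) = mex{1,1,3,2,3} = 0
G(29) = mex{0,0,0,3,2} = 1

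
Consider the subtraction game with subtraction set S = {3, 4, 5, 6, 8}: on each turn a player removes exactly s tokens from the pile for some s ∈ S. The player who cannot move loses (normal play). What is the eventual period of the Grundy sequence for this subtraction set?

11

G(0) = 0
G(1) = mex{} = 0
G(2) = mex{} = 0
G(3) = mex{0} = 1
G(4) = mex{0,0} = 1
G(5) = mex{0,0,0} = 1
G(6) = mex{1,0,0,0} = 2
G(7) = mex{1,1,0,0} = 2
G(8) = mex{1,1,1,0,0} = 2
G(9) = mex{2,1,1,1,0} = 3
G(10) = mex{2,2,1,1,0} = 3
G(11) = mex{2,2,2,1,1} = 0
G(12) = mex{3,2,2,2,1} = 0
G(13) = mex{3,3,2,2,1} = 0
G(14) = mex{0,3,3,2,2} = 1
G(15) = mex{0,0,3,3,2} = 1
G(16) = mex{0,0,0,3,2} = 1
G(17) = mex{1,0,0,0,3} = 2
G(18) = mex{1,1,0,0,3} = 2
G(19) = mex{1,1,1,0,0} = 2
G(20) = mex{2,1,1,1,0} = 3
G(21) = mex{2,2,1,1,0} = 3
G(22) = mex{2,2,2,1,1} = 0
G(23) = mex{3,2,2,2,1} = 0
G(n+11) = G(n) holds for n = 0,…,7 (a full window of length max(S) = 8), so the sequence is purely periodic with period 11.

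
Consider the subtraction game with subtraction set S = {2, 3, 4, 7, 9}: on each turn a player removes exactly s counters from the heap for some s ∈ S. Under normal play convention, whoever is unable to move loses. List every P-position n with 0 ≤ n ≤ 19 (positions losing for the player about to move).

G(0) = 0
G(1) = mex{} = 0
G(2) = mex{0} = 1
G(3) = mex{0,0} = 1
G(4) = mex{1,0,0} = 2
G(5) = mex{1,1,0} = 2
G(6) = mex{2,1,1} = 0
G(7) = mex{2,2,1,0} = 3
G(8) = mex{0,2,2,0} = 1
G(9) = mex{3,0,2,1,0} = 4
G(10) = mex{1,3,0,1,0} = 2
G(11) = mex{4,1,3,2,1} = 0
G(12) = mex{2,4,1,2,1} = 0
G(13) = mex{0,2,4,0,2} = 1
G(14) = mex{0,0,2,3,2} = 1
G(15) = mex{1,0,0,1,0} = 2
G(16) = mex{1,1,0,4,3} = 2
G(17) = mex{2,1,1,2,1} = 0
G(18) = mex{2,2,1,0,4} = 3
G(19) = mex{0,2,2,0,2} = 1
P-positions are exactly the n with G(n) = 0.

0, 1, 6, 11, 12, 17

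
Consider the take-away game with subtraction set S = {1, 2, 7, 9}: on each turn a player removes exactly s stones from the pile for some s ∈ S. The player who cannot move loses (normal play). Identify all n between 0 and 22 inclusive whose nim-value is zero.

0, 3, 6, 11, 14, 17, 22

n :  0  1  2  3  4  5  6  7  8  9 10 11 12 13 14 15 16 17 18 19 20 21 22
G :  0  1  2  0  1  2  0  1  2  3  4  0  1  2  0  1  2  0  1  2  3  4  0
P-positions are exactly the n with G(n) = 0.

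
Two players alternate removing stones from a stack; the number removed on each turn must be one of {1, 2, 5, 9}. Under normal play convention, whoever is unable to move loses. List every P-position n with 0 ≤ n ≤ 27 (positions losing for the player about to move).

G(0) = 0
G(1) = mex{0} = 1
G(2) = mex{1,0} = 2
G(3) = mex{2,1} = 0
G(4) = mex{0,2} = 1
G(5) = mex{1,0,0} = 2
G(6) = mex{2,1,1} = 0
G(7) = mex{0,2,2} = 1
G(8) = mex{1,0,0} = 2
G(9) = mex{2,1,1,0} = 3
G(10) = mex{3,2,2,1} = 0
G(11) = mex{0,3,0,2} = 1
G(12) = mex{1,0,1,0} = 2
G(13) = mex{2,1,2,1} = 0
G(14) = mex{0,2,3,2} = 1
G(15) = mex{1,0,0,0} = 2
G(16) = mex{2,1,1,1} = 0
G(17) = mex{0,2,2,2} = 1
G(18) = mex{1,0,0,3} = 2
G(19) = mex{2,1,1,0} = 3
G(20) = mex{3,2,2,1} = 0
G(21) = mex{0,3,0,2} = 1
G(22) = mex{1,0,1,0} = 2
G(23) = mex{2,1,2,1} = 0
G(24) = mex{0,2,3,2} = 1
G(25) = mex{1,0,0,0} = 2
G(26) = mex{2,1,1,1} = 0
G(27) = mex{0,2,2,2} = 1
P-positions are exactly the n with G(n) = 0.

0, 3, 6, 10, 13, 16, 20, 23, 26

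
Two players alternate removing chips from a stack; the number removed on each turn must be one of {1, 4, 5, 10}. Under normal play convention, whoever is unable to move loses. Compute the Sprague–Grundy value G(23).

0

G(0) = 0
G(1) = mex{0} = 1
G(2) = mex{1} = 0
G(3) = mex{0} = 1
G(4) = mex{1,0} = 2
G(5) = mex{2,1,0} = 3
G(6) = mex{3,0,1} = 2
G(7) = mex{2,1,0} = 3
G(8) = mex{3,2,1} = 0
G(9) = mex{0,3,2} = 1
G(10) = mex{1,2,3,0} = 4
G(11) = mex{4,3,2,1} = 0
G(12) = mex{0,0,3,0} = 1
G(13) = mex{1,1,0,1} = 2
G(14) = mex{2,4,1,2} = 0
G(15) = mex{0,0,4,3} = 1
G(16) = mex{1,1,0,2} = 3
G(17) = mex{3,2,1,3} = 0
G(18) = mex{0,0,2,0} = 1
G(19) = mex{1,1,0,1} = 2
G(20) = mex{2,3,1,4} = 0
G(21) = mex{0,0,3,0} = 1
G(22) = mex{1,1,0,1} = 2
G(23) = mex{2,2,1,2} = 0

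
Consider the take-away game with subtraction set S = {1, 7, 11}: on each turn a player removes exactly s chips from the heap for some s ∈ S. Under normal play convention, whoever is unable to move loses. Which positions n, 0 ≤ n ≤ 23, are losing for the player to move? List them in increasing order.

0, 2, 4, 6, 8, 10, 12, 14, 16, 18, 20, 22

G(0) = 0
G(1) = mex{0} = 1
G(2) = mex{1} = 0
G(3) = mex{0} = 1
G(4) = mex{1} = 0
G(5) = mex{0} = 1
G(6) = mex{1} = 0
G(7) = mex{0,0} = 1
G(8) = mex{1,1} = 0
G(9) = mex{0,0} = 1
G(10) = mex{1,1} = 0
G(11) = mex{0,0,0} = 1
G(12) = mex{1,1,1} = 0
G(13) = mex{0,0,0} = 1
G(14) = mex{1,1,1} = 0
G(15) = mex{0,0,0} = 1
G(16) = mex{1,1,1} = 0
G(17) = mex{0,0,0} = 1
G(18) = mex{1,1,1} = 0
G(19) = mex{0,0,0} = 1
G(20) = mex{1,1,1} = 0
G(21) = mex{0,0,0} = 1
G(22) = mex{1,1,1} = 0
G(23) = mex{0,0,0} = 1
P-positions are exactly the n with G(n) = 0.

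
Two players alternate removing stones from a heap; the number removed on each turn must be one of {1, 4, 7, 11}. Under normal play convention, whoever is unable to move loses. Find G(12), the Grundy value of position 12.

2

G(0) = 0
G(1) = mex{0} = 1
G(2) = mex{1} = 0
G(3) = mex{0} = 1
G(4) = mex{1,0} = 2
G(5) = mex{2,1} = 0
G(6) = mex{0,0} = 1
G(7) = mex{1,1,0} = 2
G(8) = mex{2,2,1} = 0
G(9) = mex{0,0,0} = 1
G(10) = mex{1,1,1} = 0
G(11) = mex{0,2,2,0} = 1
G(12) = mex{1,0,0,1} = 2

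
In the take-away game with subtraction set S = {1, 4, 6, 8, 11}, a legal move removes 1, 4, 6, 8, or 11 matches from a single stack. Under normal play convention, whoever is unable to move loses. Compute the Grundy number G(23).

2

G(0) = 0
G(1) = mex{0} = 1
G(2) = mex{1} = 0
G(3) = mex{0} = 1
G(4) = mex{1,0} = 2
G(5) = mex{2,1} = 0
G(6) = mex{0,0,0} = 1
G(7) = mex{1,1,1} = 0
G(8) = mex{0,2,0,0} = 1
G(9) = mex{1,0,1,1} = 2
G(10) = mex{2,1,2,0} = 3
G(11) = mex{3,0,0,1,0} = 2
G(12) = mex{2,1,1,2,1} = 0
G(13) = mex{0,2,0,0,0} = 1
G(14) = mex{1,3,1,1,1} = 0
G(15) = mex{0,2,2,0,2} = 1
G(16) = mex{1,0,3,1,0} = 2
G(17) = mex{2,1,2,2,1} = 0
G(18) = mex{0,0,0,3,0} = 1
G(19) = mex{1,1,1,2,1} = 0
G(20) = mex{0,2,0,0,2} = 1
G(21) = mex{1,0,1,1,3} = 2
G(22) = mex{2,1,2,0,2} = 3
G(23) = mex{3,0,0,1,0} = 2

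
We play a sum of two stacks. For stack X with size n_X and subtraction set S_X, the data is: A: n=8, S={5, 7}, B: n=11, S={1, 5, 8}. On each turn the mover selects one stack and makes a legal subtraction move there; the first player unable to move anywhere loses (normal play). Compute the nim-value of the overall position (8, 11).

Stack A, S = {5, 7}:
G(0) = 0
G(1) = mex{} = 0
G(2) = mex{} = 0
G(3) = mex{} = 0
G(4) = mex{} = 0
G(5) = mex{0} = 1
G(6) = mex{0} = 1
G(7) = mex{0,0} = 1
G(8) = mex{0,0} = 1
G_A(8) = 1.
Stack B, S = {1, 5, 8}:
G(0) = 0
G(1) = mex{0} = 1
G(2) = mex{1} = 0
G(3) = mex{0} = 1
G(4) = mex{1} = 0
G(5) = mex{0,0} = 1
G(6) = mex{1,1} = 0
G(7) = mex{0,0} = 1
G(8) = mex{1,1,0} = 2
G(9) = mex{2,0,1} = 3
G(10) = mex{3,1,0} = 2
G(11) = mex{2,0,1} = 3
G_B(11) = 3.
Combined Grundy value = 1 ⊕ 3 = 2.

2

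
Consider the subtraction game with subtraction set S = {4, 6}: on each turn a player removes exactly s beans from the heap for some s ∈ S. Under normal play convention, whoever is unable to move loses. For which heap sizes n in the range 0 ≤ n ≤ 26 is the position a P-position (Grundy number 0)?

0, 1, 2, 3, 10, 11, 12, 13, 20, 21, 22, 23

G(0) = 0
G(1) = mex{} = 0
G(2) = mex{} = 0
G(3) = mex{} = 0
G(4) = mex{0} = 1
G(5) = mex{0} = 1
G(6) = mex{0,0} = 1
G(7) = mex{0,0} = 1
G(8) = mex{1,0} = 2
G(9) = mex{1,0} = 2
G(10) = mex{1,1} = 0
G(11) = mex{1,1} = 0
G(12) = mex{2,1} = 0
G(13) = mex{2,1} = 0
G(14) = mex{0,2} = 1
G(15) = mex{0,2} = 1
G(16) = mex{0,0} = 1
G(17) = mex{0,0} = 1
G(18) = mex{1,0} = 2
G(19) = mex{1,0} = 2
G(20) = mex{1,1} = 0
G(21) = mex{1,1} = 0
G(22) = mex{2,1} = 0
G(23) = mex{2,1} = 0
G(24) = mex{0,2} = 1
G(25) = mex{0,2} = 1
G(26) = mex{0,0} = 1
P-positions are exactly the n with G(n) = 0.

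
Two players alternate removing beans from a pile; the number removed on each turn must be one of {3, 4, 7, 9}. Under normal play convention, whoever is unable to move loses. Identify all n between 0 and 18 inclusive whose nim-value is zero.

0, 1, 2, 12, 13, 14

n :  0  1  2  3  4  5  6  7  8  9 10 11 12 13 14 15 16 17 18
G :  0  0  0  1  1  1  2  2  2  3  3  3  0  0  0  1  1  1  2
P-positions are exactly the n with G(n) = 0.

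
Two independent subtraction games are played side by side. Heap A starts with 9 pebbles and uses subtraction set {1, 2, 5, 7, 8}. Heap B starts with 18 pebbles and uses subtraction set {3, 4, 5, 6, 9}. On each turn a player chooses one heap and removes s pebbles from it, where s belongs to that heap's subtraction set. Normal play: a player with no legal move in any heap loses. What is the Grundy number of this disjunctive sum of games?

2

Heap A, S = {1, 2, 5, 7, 8}:
G(0) = 0
G(1) = mex{0} = 1
G(2) = mex{1,0} = 2
G(3) = mex{2,1} = 0
G(4) = mex{0,2} = 1
G(5) = mex{1,0,0} = 2
G(6) = mex{2,1,1} = 0
G(7) = mex{0,2,2,0} = 1
G(8) = mex{1,0,0,1,0} = 2
G(9) = mex{2,1,1,2,1} = 0
G_A(9) = 0.
Heap B, S = {3, 4, 5, 6, 9}:
G(0) = 0
G(1) = mex{} = 0
G(2) = mex{} = 0
G(3) = mex{0} = 1
G(4) = mex{0,0} = 1
G(5) = mex{0,0,0} = 1
G(6) = mex{1,0,0,0} = 2
G(7) = mex{1,1,0,0} = 2
G(8) = mex{1,1,1,0} = 2
G(9) = mex{2,1,1,1,0} = 3
G(10) = mex{2,2,1,1,0} = 3
G(11) = mex{2,2,2,1,0} = 3
G(12) = mex{3,2,2,2,1} = 0
G(13) = mex{3,3,2,2,1} = 0
G(14) = mex{3,3,3,2,1} = 0
G(15) = mex{0,3,3,3,2} = 1
G(16) = mex{0,0,3,3,2} = 1
G(17) = mex{0,0,0,3,2} = 1
G(18) = mex{1,0,0,0,3} = 2
G_B(18) = 2.
Combined Grundy value = 0 ⊕ 2 = 2.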